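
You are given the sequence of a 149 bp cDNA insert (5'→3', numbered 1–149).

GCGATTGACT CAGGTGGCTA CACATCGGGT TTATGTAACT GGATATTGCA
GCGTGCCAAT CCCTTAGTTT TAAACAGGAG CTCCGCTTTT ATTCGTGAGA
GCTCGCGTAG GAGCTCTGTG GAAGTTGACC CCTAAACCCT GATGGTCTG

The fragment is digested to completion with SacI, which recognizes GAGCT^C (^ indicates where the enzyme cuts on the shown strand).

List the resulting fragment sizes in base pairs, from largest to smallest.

82, 34, 21, 12 bp

SacI sites (GAGCTC) start at positions 78, 99, 111.
SacI cuts after base 5 of each site (before the last base), so after positions 82, 103, 115.
Linear molecule, 3 cuts → 4 fragments:
  1–82 → 82 bp
  83–103 → 21 bp
  104–115 → 12 bp
  116–149 → 34 bp
Sorted largest to smallest: 82, 34, 21, 12 bp.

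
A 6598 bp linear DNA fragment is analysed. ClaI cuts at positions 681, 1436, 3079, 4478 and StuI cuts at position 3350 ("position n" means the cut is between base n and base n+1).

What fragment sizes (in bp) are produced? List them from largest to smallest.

2120, 1643, 1128, 755, 681, 271 bp

Combined cut positions (sorted): 681, 1436, 3079, 3350, 4478.
Linear molecule, 5 cuts → 6 fragments:
  681 − 0 = 681 bp
  1436 − 681 = 755 bp
  3079 − 1436 = 1643 bp
  3350 − 3079 = 271 bp
  4478 − 3350 = 1128 bp
  6598 − 4478 = 2120 bp
Sorted largest to smallest: 2120, 1643, 1128, 755, 681, 271 bp.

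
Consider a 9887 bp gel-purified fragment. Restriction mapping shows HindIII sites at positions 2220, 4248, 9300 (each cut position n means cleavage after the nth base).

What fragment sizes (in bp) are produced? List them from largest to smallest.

5052, 2220, 2028, 587 bp

Linear molecule, 3 cuts → 4 fragments:
  2220 − 0 = 2220 bp
  4248 − 2220 = 2028 bp
  9300 − 4248 = 5052 bp
  9887 − 9300 = 587 bp
Sorted largest to smallest: 5052, 2220, 2028, 587 bp.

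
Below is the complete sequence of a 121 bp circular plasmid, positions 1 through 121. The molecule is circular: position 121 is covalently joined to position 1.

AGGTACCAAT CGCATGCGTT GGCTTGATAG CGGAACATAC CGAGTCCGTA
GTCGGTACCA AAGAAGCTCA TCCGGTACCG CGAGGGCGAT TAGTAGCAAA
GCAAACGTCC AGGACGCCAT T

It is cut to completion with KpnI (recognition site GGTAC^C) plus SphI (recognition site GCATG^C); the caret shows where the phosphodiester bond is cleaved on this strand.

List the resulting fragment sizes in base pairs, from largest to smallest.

49, 42, 20, 10 bp

KpnI sites (GGTACC) start at positions 2, 54, 74.
KpnI cuts after base 5 of each site (before the last base), so after positions 6, 58, 78.
The SphI site (GCATGC) starts at position 12.
SphI cuts after base 5 of each site (before the last base), so after position 16.
Combined cut positions: 6, 16, 58, 78.
Circular molecule, 4 cuts → 4 fragments:
  7–16 → 10 bp
  17–58 → 42 bp
  59–78 → 20 bp
  79–121 then 1–6 → 43 + 6 = 49 bp
Sorted largest to smallest: 49, 42, 20, 10 bp.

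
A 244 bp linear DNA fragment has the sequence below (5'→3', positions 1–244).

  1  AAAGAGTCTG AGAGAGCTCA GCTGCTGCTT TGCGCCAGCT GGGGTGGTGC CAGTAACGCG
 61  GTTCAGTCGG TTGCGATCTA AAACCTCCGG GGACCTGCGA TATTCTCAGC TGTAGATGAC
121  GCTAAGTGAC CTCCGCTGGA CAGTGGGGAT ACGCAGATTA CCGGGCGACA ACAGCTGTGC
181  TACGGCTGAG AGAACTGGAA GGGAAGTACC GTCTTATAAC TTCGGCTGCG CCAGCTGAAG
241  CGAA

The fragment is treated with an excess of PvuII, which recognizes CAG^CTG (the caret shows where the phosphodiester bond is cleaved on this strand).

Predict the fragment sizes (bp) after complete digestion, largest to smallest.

71, 65, 60, 21, 17, 10 bp

PvuII sites (CAGCTG) start at positions 19, 36, 107, 172, 232.
PvuII cuts after base 3 of each site, so after positions 21, 38, 109, 174, 234.
Linear molecule, 5 cuts → 6 fragments:
  1–21 → 21 bp
  22–38 → 17 bp
  39–109 → 71 bp
  110–174 → 65 bp
  175–234 → 60 bp
  235–244 → 10 bp
Sorted largest to smallest: 71, 65, 60, 21, 17, 10 bp.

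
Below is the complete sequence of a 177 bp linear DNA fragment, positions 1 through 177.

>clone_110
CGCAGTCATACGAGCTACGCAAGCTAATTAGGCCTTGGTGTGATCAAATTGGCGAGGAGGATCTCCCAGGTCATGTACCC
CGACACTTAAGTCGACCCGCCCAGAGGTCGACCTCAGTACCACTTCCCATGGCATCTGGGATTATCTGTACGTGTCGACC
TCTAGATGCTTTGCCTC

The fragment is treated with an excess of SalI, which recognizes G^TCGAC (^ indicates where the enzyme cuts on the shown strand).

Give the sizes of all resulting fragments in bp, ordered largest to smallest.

SalI sites (GTCGAC) start at positions 91, 107, 154.
SalI cuts after the first base of each site, so after positions 91, 107, 154.
Linear molecule, 3 cuts → 4 fragments:
  1–91 → 91 bp
  92–107 → 16 bp
  108–154 → 47 bp
  155–177 → 23 bp
Sorted largest to smallest: 91, 47, 23, 16 bp.

91, 47, 23, 16 bp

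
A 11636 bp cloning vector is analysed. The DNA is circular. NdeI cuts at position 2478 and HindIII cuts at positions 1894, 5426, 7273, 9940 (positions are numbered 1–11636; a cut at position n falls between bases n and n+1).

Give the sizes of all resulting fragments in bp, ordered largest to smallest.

3590, 2948, 2667, 1847, 584 bp

Combined cut positions (sorted): 1894, 2478, 5426, 7273, 9940.
Circular molecule, 5 cuts → 5 fragments:
  2478 − 1894 = 584 bp
  5426 − 2478 = 2948 bp
  7273 − 5426 = 1847 bp
  9940 − 7273 = 2667 bp
  wrap: 11636 − 9940 + 1894 = 3590 bp
Sorted largest to smallest: 3590, 2948, 2667, 1847, 584 bp.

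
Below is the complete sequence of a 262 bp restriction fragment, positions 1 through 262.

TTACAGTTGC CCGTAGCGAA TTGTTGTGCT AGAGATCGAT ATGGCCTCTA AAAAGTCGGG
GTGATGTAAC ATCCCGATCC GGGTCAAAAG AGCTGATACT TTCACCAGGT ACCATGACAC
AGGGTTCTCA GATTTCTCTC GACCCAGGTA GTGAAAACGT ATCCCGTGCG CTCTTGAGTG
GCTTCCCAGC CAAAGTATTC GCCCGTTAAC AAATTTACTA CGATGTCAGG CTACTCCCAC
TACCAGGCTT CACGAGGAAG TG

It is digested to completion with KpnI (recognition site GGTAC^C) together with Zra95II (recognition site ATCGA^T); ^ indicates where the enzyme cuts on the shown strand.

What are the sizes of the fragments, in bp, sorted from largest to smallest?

The KpnI site (GGTACC) starts at position 108.
KpnI cuts after base 5 of each site (before the last base), so after position 112.
The Zra95II site (ATCGAT) starts at position 35.
Zra95II cuts after base 5 of each site (before the last base), so after position 39.
Combined cut positions: 39, 112.
Linear molecule, 2 cuts → 3 fragments:
  1–39 → 39 bp
  40–112 → 73 bp
  113–262 → 150 bp
Sorted largest to smallest: 150, 73, 39 bp.

150, 73, 39 bp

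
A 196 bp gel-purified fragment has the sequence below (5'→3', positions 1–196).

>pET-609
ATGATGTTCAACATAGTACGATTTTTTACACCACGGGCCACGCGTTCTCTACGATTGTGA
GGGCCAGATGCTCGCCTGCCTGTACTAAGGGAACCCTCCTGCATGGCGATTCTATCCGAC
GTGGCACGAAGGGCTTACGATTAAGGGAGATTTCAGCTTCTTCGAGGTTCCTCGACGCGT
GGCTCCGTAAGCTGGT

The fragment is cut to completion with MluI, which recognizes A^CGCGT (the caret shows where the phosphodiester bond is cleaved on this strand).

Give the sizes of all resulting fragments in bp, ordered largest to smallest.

MluI sites (ACGCGT) start at positions 40, 175.
MluI cuts after the first base of each site, so after positions 40, 175.
Linear molecule, 2 cuts → 3 fragments:
  1–40 → 40 bp
  41–175 → 135 bp
  176–196 → 21 bp
Sorted largest to smallest: 135, 40, 21 bp.

135, 40, 21 bp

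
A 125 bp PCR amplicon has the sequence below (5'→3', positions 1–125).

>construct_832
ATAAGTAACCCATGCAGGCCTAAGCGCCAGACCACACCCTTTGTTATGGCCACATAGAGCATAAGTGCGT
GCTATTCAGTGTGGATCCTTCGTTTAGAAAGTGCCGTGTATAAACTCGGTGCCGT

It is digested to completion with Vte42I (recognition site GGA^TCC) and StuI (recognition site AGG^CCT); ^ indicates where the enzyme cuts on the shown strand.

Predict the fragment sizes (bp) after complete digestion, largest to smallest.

The Vte42I site (GGATCC) starts at position 83.
Vte42I cuts after base 3 of each site, so after position 85.
The StuI site (AGGCCT) starts at position 16.
StuI cuts after base 3 of each site, so after position 18.
Combined cut positions: 18, 85.
Linear molecule, 2 cuts → 3 fragments:
  1–18 → 18 bp
  19–85 → 67 bp
  86–125 → 40 bp
Sorted largest to smallest: 67, 40, 18 bp.

67, 40, 18 bp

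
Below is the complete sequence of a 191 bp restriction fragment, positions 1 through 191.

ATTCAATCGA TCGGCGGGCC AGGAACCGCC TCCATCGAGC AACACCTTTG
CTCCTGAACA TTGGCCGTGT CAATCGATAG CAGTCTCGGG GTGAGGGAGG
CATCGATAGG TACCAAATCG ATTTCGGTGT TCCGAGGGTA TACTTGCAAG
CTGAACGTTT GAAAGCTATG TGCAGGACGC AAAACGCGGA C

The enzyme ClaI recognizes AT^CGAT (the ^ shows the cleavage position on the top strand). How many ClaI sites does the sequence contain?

ATCGAT occurs starting at positions 6, 73, 102, 117.
ClaI cuts at 4 sites.

4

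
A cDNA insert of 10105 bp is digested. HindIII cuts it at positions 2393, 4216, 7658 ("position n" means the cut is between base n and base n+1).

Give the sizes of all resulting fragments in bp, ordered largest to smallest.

3442, 2447, 2393, 1823 bp

Linear molecule, 3 cuts → 4 fragments:
  2393 − 0 = 2393 bp
  4216 − 2393 = 1823 bp
  7658 − 4216 = 3442 bp
  10105 − 7658 = 2447 bp
Sorted largest to smallest: 3442, 2447, 2393, 1823 bp.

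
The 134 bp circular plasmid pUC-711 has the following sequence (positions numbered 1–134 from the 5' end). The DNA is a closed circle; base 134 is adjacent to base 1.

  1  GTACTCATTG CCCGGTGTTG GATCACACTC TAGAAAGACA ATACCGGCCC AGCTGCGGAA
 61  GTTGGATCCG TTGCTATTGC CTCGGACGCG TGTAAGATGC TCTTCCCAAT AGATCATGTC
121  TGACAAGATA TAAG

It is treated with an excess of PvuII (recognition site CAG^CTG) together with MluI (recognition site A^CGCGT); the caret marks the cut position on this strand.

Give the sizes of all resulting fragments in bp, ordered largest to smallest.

The PvuII site (CAGCTG) starts at position 50.
PvuII cuts after base 3 of each site, so after position 52.
The MluI site (ACGCGT) starts at position 86.
MluI cuts after the first base of each site, so after position 86.
Combined cut positions: 52, 86.
Circular molecule, 2 cuts → 2 fragments:
  53–86 → 34 bp
  87–134 then 1–52 → 48 + 52 = 100 bp
Sorted largest to smallest: 100, 34 bp.

100, 34 bp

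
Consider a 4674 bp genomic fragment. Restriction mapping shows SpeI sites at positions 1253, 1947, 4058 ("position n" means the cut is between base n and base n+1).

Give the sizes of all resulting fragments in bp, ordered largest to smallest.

2111, 1253, 694, 616 bp

Linear molecule, 3 cuts → 4 fragments:
  1253 − 0 = 1253 bp
  1947 − 1253 = 694 bp
  4058 − 1947 = 2111 bp
  4674 − 4058 = 616 bp
Sorted largest to smallest: 2111, 1253, 694, 616 bp.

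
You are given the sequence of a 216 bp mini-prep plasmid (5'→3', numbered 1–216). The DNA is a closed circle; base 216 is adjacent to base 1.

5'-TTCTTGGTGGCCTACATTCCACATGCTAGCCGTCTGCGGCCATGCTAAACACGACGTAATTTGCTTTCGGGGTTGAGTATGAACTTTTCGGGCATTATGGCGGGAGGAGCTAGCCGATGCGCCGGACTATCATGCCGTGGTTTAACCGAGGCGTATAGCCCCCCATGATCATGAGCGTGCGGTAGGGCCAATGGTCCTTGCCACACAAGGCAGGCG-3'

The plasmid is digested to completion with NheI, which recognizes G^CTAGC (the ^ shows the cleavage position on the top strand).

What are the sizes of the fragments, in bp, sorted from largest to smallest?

132, 84 bp

NheI sites (GCTAGC) start at positions 25, 109.
NheI cuts after the first base of each site, so after positions 25, 109.
Circular molecule, 2 cuts → 2 fragments:
  26–109 → 84 bp
  110–216 then 1–25 → 107 + 25 = 132 bp
Sorted largest to smallest: 132, 84 bp.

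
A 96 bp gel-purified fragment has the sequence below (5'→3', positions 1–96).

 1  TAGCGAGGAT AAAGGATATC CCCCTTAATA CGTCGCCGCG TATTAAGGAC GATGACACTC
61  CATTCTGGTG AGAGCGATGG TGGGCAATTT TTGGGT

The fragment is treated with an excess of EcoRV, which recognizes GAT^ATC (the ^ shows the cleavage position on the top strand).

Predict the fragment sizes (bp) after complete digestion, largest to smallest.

The EcoRV site (GATATC) starts at position 15.
EcoRV cuts after base 3 of each site, so after position 17.
Linear molecule, 1 cut → 2 fragments:
  1–17 → 17 bp
  18–96 → 79 bp
Sorted largest to smallest: 79, 17 bp.

79, 17 bp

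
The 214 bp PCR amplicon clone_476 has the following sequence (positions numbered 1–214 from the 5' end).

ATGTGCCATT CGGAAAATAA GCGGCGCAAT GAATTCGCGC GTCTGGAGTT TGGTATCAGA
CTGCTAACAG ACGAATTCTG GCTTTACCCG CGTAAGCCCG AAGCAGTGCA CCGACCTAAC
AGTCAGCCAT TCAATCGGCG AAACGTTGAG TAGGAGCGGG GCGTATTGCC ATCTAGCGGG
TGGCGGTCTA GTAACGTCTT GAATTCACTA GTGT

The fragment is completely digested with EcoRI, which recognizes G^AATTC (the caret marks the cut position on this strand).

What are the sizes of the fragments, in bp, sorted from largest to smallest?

EcoRI sites (GAATTC) start at positions 31, 73, 201.
EcoRI cuts after the first base of each site, so after positions 31, 73, 201.
Linear molecule, 3 cuts → 4 fragments:
  1–31 → 31 bp
  32–73 → 42 bp
  74–201 → 128 bp
  202–214 → 13 bp
Sorted largest to smallest: 128, 42, 31, 13 bp.

128, 42, 31, 13 bp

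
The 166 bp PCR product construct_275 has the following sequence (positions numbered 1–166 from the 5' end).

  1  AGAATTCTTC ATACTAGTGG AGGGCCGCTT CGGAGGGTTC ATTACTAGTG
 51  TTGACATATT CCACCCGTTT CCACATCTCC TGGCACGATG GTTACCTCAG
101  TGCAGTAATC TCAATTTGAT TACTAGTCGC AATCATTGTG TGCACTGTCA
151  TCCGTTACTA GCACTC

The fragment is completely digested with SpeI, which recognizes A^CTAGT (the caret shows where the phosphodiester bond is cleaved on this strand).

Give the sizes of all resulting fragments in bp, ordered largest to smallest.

78, 44, 31, 13 bp

SpeI sites (ACTAGT) start at positions 13, 44, 122.
SpeI cuts after the first base of each site, so after positions 13, 44, 122.
Linear molecule, 3 cuts → 4 fragments:
  1–13 → 13 bp
  14–44 → 31 bp
  45–122 → 78 bp
  123–166 → 44 bp
Sorted largest to smallest: 78, 44, 31, 13 bp.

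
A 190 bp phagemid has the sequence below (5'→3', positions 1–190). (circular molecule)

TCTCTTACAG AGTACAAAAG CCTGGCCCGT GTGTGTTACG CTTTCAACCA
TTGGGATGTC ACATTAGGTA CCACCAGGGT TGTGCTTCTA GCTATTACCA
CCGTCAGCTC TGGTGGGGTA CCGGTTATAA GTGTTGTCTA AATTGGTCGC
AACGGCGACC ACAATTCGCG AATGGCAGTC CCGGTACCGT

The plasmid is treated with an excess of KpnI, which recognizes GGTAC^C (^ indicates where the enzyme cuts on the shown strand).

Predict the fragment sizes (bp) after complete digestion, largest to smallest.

KpnI sites (GGTACC) start at positions 67, 117, 183.
KpnI cuts after base 5 of each site (before the last base), so after positions 71, 121, 187.
Circular molecule, 3 cuts → 3 fragments:
  72–121 → 50 bp
  122–187 → 66 bp
  188–190 then 1–71 → 3 + 71 = 74 bp
Sorted largest to smallest: 74, 66, 50 bp.

74, 66, 50 bp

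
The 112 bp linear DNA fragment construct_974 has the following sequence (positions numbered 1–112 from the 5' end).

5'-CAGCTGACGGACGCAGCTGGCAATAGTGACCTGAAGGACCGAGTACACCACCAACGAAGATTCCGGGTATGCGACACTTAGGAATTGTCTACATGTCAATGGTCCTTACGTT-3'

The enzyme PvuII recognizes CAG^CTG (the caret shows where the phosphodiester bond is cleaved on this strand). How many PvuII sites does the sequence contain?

2

CAGCTG occurs starting at positions 1, 14.
PvuII cuts at 2 sites.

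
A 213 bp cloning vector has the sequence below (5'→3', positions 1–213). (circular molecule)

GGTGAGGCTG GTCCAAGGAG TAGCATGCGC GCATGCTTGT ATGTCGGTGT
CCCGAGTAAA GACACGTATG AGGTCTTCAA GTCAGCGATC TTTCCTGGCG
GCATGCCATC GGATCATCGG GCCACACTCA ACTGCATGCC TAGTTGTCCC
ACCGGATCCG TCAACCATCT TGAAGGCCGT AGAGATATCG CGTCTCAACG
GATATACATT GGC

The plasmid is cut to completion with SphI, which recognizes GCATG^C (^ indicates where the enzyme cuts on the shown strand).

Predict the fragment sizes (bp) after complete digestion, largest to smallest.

SphI sites (GCATGC) start at positions 23, 31, 101, 134.
SphI cuts after base 5 of each site (before the last base), so after positions 27, 35, 105, 138.
Circular molecule, 4 cuts → 4 fragments:
  28–35 → 8 bp
  36–105 → 70 bp
  106–138 → 33 bp
  139–213 then 1–27 → 75 + 27 = 102 bp
Sorted largest to smallest: 102, 70, 33, 8 bp.

102, 70, 33, 8 bp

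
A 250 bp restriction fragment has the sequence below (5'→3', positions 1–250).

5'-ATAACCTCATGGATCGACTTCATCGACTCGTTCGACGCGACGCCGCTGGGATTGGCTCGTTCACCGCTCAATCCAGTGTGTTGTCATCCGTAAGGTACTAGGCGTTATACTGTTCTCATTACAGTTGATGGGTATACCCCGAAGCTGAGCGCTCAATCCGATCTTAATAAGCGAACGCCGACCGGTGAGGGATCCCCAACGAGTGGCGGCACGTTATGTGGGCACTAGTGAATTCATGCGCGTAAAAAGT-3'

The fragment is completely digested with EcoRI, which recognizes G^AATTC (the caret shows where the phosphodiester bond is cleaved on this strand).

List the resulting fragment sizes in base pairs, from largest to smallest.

230, 20 bp

The EcoRI site (GAATTC) starts at position 230.
EcoRI cuts after the first base of each site, so after position 230.
Linear molecule, 1 cut → 2 fragments:
  1–230 → 230 bp
  231–250 → 20 bp
Sorted largest to smallest: 230, 20 bp.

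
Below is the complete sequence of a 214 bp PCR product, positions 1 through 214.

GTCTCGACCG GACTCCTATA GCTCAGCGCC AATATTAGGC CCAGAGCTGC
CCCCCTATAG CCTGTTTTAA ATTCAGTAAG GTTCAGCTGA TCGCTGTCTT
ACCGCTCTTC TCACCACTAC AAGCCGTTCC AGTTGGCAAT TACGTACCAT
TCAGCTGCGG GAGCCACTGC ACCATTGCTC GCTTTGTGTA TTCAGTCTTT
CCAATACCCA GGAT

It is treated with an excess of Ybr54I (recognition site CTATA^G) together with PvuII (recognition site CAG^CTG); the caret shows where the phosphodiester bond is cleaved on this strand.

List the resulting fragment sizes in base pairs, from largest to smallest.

Ybr54I sites (CTATAG) start at positions 16, 55.
Ybr54I cuts after base 5 of each site (before the last base), so after positions 20, 59.
PvuII sites (CAGCTG) start at positions 84, 152.
PvuII cuts after base 3 of each site, so after positions 86, 154.
Combined cut positions: 20, 59, 86, 154.
Linear molecule, 4 cuts → 5 fragments:
  1–20 → 20 bp
  21–59 → 39 bp
  60–86 → 27 bp
  87–154 → 68 bp
  155–214 → 60 bp
Sorted largest to smallest: 68, 60, 39, 27, 20 bp.

68, 60, 39, 27, 20 bp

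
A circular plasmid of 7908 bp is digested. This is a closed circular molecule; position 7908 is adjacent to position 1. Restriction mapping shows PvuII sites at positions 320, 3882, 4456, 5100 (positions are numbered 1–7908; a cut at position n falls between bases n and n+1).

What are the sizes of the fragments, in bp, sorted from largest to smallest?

Circular molecule, 4 cuts → 4 fragments:
  3882 − 320 = 3562 bp
  4456 − 3882 = 574 bp
  5100 − 4456 = 644 bp
  wrap: 7908 − 5100 + 320 = 3128 bp
Sorted largest to smallest: 3562, 3128, 644, 574 bp.

3562, 3128, 644, 574 bp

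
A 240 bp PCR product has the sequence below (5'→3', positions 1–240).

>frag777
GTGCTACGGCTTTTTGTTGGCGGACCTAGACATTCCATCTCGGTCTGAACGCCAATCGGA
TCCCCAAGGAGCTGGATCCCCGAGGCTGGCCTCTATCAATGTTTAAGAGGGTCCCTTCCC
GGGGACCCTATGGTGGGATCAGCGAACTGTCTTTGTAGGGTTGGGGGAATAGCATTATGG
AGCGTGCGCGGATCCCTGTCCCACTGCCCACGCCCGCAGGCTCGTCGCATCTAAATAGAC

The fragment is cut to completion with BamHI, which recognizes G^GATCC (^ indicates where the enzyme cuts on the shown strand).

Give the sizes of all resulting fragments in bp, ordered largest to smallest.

116, 58, 50, 16 bp

BamHI sites (GGATCC) start at positions 58, 74, 190.
BamHI cuts after the first base of each site, so after positions 58, 74, 190.
Linear molecule, 3 cuts → 4 fragments:
  1–58 → 58 bp
  59–74 → 16 bp
  75–190 → 116 bp
  191–240 → 50 bp
Sorted largest to smallest: 116, 58, 50, 16 bp.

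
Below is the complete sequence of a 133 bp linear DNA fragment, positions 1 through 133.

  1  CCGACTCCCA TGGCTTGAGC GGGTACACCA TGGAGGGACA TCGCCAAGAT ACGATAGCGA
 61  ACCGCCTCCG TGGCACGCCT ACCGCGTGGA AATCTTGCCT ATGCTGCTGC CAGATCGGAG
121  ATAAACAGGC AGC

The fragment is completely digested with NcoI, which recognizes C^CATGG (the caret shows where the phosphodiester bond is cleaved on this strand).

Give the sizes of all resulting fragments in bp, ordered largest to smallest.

NcoI sites (CCATGG) start at positions 8, 28.
NcoI cuts after the first base of each site, so after positions 8, 28.
Linear molecule, 2 cuts → 3 fragments:
  1–8 → 8 bp
  9–28 → 20 bp
  29–133 → 105 bp
Sorted largest to smallest: 105, 20, 8 bp.

105, 20, 8 bp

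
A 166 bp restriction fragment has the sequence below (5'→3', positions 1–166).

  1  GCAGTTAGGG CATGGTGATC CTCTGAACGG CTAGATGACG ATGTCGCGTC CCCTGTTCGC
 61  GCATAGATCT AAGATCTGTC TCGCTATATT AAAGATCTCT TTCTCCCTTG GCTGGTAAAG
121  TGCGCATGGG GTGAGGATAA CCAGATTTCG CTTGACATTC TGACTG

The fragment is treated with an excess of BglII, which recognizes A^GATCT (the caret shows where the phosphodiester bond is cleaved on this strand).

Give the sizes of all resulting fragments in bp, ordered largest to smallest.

73, 65, 21, 7 bp

BglII sites (AGATCT) start at positions 65, 72, 93.
BglII cuts after the first base of each site, so after positions 65, 72, 93.
Linear molecule, 3 cuts → 4 fragments:
  1–65 → 65 bp
  66–72 → 7 bp
  73–93 → 21 bp
  94–166 → 73 bp
Sorted largest to smallest: 73, 65, 21, 7 bp.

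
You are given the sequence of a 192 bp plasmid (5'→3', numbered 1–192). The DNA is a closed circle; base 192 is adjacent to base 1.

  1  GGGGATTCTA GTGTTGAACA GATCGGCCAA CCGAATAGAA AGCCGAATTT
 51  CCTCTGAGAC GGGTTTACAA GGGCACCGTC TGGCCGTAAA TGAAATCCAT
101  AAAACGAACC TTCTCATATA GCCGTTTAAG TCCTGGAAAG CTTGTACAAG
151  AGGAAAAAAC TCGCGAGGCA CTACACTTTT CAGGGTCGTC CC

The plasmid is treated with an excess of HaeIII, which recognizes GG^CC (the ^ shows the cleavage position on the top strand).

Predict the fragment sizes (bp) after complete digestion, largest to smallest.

HaeIII sites (GGCC) start at positions 25, 82.
HaeIII cuts after base 2 of each site, so after positions 26, 83.
Circular molecule, 2 cuts → 2 fragments:
  27–83 → 57 bp
  84–192 then 1–26 → 109 + 26 = 135 bp
Sorted largest to smallest: 135, 57 bp.

135, 57 bp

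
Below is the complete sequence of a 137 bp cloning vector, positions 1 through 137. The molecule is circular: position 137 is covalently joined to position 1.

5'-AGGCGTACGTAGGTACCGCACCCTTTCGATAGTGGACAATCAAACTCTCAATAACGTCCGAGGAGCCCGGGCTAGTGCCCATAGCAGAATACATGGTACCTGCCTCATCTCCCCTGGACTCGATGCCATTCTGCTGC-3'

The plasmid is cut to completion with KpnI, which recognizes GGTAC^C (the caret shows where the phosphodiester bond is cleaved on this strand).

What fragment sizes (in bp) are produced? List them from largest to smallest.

83, 54 bp

KpnI sites (GGTACC) start at positions 12, 95.
KpnI cuts after base 5 of each site (before the last base), so after positions 16, 99.
Circular molecule, 2 cuts → 2 fragments:
  17–99 → 83 bp
  100–137 then 1–16 → 38 + 16 = 54 bp
Sorted largest to smallest: 83, 54 bp.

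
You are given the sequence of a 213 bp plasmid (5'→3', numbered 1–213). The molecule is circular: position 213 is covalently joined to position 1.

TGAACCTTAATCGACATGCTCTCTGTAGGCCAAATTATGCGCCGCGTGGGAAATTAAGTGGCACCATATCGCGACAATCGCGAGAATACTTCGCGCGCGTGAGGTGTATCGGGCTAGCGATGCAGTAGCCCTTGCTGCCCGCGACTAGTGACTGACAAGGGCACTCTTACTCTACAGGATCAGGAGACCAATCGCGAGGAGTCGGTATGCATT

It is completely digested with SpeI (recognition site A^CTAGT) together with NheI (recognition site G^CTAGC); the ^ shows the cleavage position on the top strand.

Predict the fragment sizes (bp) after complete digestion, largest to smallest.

182, 31 bp

The SpeI site (ACTAGT) starts at position 144.
SpeI cuts after the first base of each site, so after position 144.
The NheI site (GCTAGC) starts at position 113.
NheI cuts after the first base of each site, so after position 113.
Combined cut positions: 113, 144.
Circular molecule, 2 cuts → 2 fragments:
  114–144 → 31 bp
  145–213 then 1–113 → 69 + 113 = 182 bp
Sorted largest to smallest: 182, 31 bp.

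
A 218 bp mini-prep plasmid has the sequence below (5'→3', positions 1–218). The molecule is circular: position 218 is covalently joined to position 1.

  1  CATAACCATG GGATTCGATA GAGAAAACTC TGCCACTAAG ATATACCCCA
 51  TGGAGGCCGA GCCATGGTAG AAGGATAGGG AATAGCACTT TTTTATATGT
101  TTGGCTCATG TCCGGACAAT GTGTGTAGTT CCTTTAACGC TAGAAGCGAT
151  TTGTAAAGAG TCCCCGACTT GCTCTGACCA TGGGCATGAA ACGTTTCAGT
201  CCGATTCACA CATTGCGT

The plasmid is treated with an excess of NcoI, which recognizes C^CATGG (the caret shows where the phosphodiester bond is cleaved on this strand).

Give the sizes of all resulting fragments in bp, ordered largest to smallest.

116, 46, 42, 14 bp

NcoI sites (CCATGG) start at positions 6, 48, 62, 178.
NcoI cuts after the first base of each site, so after positions 6, 48, 62, 178.
Circular molecule, 4 cuts → 4 fragments:
  7–48 → 42 bp
  49–62 → 14 bp
  63–178 → 116 bp
  179–218 then 1–6 → 40 + 6 = 46 bp
Sorted largest to smallest: 116, 46, 42, 14 bp.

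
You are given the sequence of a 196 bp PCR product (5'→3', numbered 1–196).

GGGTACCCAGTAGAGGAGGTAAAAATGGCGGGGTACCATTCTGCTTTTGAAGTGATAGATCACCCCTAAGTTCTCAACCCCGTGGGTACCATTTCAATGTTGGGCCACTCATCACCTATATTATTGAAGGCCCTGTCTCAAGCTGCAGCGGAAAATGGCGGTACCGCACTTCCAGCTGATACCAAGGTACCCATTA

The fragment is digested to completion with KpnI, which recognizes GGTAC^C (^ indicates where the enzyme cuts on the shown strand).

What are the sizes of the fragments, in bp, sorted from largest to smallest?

75, 53, 30, 26, 6, 6 bp

KpnI sites (GGTACC) start at positions 2, 32, 85, 160, 186.
KpnI cuts after base 5 of each site (before the last base), so after positions 6, 36, 89, 164, 190.
Linear molecule, 5 cuts → 6 fragments:
  1–6 → 6 bp
  7–36 → 30 bp
  37–89 → 53 bp
  90–164 → 75 bp
  165–190 → 26 bp
  191–196 → 6 bp
Sorted largest to smallest: 75, 53, 30, 26, 6, 6 bp.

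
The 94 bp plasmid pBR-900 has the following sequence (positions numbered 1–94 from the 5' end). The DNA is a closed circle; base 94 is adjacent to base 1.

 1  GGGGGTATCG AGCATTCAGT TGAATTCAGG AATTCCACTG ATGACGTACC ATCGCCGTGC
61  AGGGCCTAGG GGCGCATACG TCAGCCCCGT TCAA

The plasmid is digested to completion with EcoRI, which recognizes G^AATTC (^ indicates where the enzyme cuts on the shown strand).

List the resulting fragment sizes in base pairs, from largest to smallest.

EcoRI sites (GAATTC) start at positions 22, 30.
EcoRI cuts after the first base of each site, so after positions 22, 30.
Circular molecule, 2 cuts → 2 fragments:
  23–30 → 8 bp
  31–94 then 1–22 → 64 + 22 = 86 bp
Sorted largest to smallest: 86, 8 bp.

86, 8 bp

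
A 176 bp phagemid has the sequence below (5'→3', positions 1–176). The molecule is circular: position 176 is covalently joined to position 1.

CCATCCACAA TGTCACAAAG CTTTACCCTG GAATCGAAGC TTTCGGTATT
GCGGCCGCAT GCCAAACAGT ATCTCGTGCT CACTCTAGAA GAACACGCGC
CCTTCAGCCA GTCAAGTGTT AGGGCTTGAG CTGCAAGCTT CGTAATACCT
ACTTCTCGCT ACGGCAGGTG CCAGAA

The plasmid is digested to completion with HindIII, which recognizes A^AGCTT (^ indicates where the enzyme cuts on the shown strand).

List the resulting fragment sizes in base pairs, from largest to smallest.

HindIII sites (AAGCTT) start at positions 18, 37, 135.
HindIII cuts after the first base of each site, so after positions 18, 37, 135.
Circular molecule, 3 cuts → 3 fragments:
  19–37 → 19 bp
  38–135 → 98 bp
  136–176 then 1–18 → 41 + 18 = 59 bp
Sorted largest to smallest: 98, 59, 19 bp.

98, 59, 19 bp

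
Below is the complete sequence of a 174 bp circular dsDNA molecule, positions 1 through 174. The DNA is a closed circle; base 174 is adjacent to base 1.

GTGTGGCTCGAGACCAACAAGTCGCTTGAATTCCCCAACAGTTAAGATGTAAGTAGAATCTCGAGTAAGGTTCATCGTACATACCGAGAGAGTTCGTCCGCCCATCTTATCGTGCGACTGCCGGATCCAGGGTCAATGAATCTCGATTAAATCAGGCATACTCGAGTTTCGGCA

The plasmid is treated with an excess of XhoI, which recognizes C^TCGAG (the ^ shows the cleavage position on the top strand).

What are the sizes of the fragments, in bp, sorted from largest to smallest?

101, 53, 20 bp

XhoI sites (CTCGAG) start at positions 7, 60, 161.
XhoI cuts after the first base of each site, so after positions 7, 60, 161.
Circular molecule, 3 cuts → 3 fragments:
  8–60 → 53 bp
  61–161 → 101 bp
  162–174 then 1–7 → 13 + 7 = 20 bp
Sorted largest to smallest: 101, 53, 20 bp.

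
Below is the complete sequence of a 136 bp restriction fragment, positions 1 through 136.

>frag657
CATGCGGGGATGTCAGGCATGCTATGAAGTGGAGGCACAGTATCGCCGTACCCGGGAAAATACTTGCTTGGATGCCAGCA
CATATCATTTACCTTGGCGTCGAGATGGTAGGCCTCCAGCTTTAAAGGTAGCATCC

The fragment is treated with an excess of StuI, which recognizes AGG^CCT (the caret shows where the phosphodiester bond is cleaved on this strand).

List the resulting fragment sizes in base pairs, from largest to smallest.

The StuI site (AGGCCT) starts at position 110.
StuI cuts after base 3 of each site, so after position 112.
Linear molecule, 1 cut → 2 fragments:
  1–112 → 112 bp
  113–136 → 24 bp
Sorted largest to smallest: 112, 24 bp.

112, 24 bp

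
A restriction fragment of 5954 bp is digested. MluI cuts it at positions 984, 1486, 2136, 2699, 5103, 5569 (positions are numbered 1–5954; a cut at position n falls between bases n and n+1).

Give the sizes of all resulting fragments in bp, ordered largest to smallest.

2404, 984, 650, 563, 502, 466, 385 bp

Linear molecule, 6 cuts → 7 fragments:
  984 − 0 = 984 bp
  1486 − 984 = 502 bp
  2136 − 1486 = 650 bp
  2699 − 2136 = 563 bp
  5103 − 2699 = 2404 bp
  5569 − 5103 = 466 bp
  5954 − 5569 = 385 bp
Sorted largest to smallest: 2404, 984, 650, 563, 502, 466, 385 bp.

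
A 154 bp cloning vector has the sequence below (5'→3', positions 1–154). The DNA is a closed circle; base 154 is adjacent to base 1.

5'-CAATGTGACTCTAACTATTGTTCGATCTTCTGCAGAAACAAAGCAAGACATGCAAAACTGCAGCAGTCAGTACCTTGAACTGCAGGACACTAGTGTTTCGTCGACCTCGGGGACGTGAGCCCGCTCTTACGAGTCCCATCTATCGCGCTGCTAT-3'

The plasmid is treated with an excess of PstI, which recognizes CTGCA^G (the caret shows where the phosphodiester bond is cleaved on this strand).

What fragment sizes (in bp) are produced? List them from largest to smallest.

104, 28, 22 bp

PstI sites (CTGCAG) start at positions 30, 58, 80.
PstI cuts after base 5 of each site (before the last base), so after positions 34, 62, 84.
Circular molecule, 3 cuts → 3 fragments:
  35–62 → 28 bp
  63–84 → 22 bp
  85–154 then 1–34 → 70 + 34 = 104 bp
Sorted largest to smallest: 104, 28, 22 bp.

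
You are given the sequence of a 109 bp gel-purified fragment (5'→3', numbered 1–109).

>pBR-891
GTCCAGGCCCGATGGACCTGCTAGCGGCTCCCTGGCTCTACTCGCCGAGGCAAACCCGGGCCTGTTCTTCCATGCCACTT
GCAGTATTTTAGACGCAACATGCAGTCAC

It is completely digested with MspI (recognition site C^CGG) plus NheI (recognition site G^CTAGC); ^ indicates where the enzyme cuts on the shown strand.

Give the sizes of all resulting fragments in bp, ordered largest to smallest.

53, 36, 20 bp

The MspI site (CCGG) starts at position 56.
MspI cuts after the first base of each site, so after position 56.
The NheI site (GCTAGC) starts at position 20.
NheI cuts after the first base of each site, so after position 20.
Combined cut positions: 20, 56.
Linear molecule, 2 cuts → 3 fragments:
  1–20 → 20 bp
  21–56 → 36 bp
  57–109 → 53 bp
Sorted largest to smallest: 53, 36, 20 bp.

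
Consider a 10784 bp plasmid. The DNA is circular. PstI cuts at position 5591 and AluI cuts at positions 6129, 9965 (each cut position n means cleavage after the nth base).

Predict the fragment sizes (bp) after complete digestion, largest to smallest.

Combined cut positions (sorted): 5591, 6129, 9965.
Circular molecule, 3 cuts → 3 fragments:
  6129 − 5591 = 538 bp
  9965 − 6129 = 3836 bp
  wrap: 10784 − 9965 + 5591 = 6410 bp
Sorted largest to smallest: 6410, 3836, 538 bp.

6410, 3836, 538 bp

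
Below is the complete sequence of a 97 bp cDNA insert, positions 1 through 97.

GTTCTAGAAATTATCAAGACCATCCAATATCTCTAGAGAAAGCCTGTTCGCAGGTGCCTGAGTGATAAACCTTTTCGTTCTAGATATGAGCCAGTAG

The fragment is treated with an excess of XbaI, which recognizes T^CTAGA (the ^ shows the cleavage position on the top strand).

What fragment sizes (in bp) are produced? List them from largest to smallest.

XbaI sites (TCTAGA) start at positions 3, 32, 79.
XbaI cuts after the first base of each site, so after positions 3, 32, 79.
Linear molecule, 3 cuts → 4 fragments:
  1–3 → 3 bp
  4–32 → 29 bp
  33–79 → 47 bp
  80–97 → 18 bp
Sorted largest to smallest: 47, 29, 18, 3 bp.

47, 29, 18, 3 bp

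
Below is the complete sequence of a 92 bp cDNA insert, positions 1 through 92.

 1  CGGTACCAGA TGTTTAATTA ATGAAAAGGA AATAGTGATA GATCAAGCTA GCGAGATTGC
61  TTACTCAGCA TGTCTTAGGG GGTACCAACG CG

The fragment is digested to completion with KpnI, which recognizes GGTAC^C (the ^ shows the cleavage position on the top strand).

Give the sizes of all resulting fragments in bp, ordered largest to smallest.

KpnI sites (GGTACC) start at positions 2, 81.
KpnI cuts after base 5 of each site (before the last base), so after positions 6, 85.
Linear molecule, 2 cuts → 3 fragments:
  1–6 → 6 bp
  7–85 → 79 bp
  86–92 → 7 bp
Sorted largest to smallest: 79, 7, 6 bp.

79, 7, 6 bp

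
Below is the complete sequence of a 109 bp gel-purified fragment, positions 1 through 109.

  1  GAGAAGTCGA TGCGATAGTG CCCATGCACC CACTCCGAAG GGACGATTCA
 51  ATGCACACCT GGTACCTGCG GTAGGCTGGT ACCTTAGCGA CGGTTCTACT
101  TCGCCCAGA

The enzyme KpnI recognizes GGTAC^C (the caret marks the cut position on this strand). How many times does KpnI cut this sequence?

GGTACC occurs starting at positions 61, 78.
KpnI cuts at 2 sites.

2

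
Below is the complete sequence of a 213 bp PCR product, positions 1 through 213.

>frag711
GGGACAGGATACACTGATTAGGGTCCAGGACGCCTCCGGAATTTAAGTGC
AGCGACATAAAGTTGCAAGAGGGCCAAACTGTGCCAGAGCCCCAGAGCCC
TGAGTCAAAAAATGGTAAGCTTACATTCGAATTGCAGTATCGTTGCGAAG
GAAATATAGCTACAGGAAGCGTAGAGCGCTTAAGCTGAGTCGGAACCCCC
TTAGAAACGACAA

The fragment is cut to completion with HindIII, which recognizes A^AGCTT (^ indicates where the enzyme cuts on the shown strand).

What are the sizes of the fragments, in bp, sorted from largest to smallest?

The HindIII site (AAGCTT) starts at position 117.
HindIII cuts after the first base of each site, so after position 117.
Linear molecule, 1 cut → 2 fragments:
  1–117 → 117 bp
  118–213 → 96 bp
Sorted largest to smallest: 117, 96 bp.

117, 96 bp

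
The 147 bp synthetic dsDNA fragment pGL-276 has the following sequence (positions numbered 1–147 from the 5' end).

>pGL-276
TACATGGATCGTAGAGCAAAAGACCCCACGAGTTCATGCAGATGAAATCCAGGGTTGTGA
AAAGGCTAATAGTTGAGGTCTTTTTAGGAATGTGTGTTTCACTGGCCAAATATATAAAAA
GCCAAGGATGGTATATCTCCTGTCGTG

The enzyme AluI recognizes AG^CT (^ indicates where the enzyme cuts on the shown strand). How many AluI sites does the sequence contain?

No occurrence of AGCT is present in the sequence.
AluI does not cut: 0 sites.

0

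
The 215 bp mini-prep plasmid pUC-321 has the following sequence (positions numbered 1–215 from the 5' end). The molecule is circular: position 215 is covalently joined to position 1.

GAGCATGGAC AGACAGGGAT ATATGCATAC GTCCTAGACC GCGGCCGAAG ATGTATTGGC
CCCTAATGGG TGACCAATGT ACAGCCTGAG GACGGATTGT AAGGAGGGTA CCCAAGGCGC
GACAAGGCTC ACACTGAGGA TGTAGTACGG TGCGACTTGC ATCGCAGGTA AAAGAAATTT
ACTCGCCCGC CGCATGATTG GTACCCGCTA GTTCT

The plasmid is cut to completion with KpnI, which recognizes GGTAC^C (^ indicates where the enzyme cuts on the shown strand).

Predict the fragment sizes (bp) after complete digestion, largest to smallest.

122, 93 bp

KpnI sites (GGTACC) start at positions 107, 200.
KpnI cuts after base 5 of each site (before the last base), so after positions 111, 204.
Circular molecule, 2 cuts → 2 fragments:
  112–204 → 93 bp
  205–215 then 1–111 → 11 + 111 = 122 bp
Sorted largest to smallest: 122, 93 bp.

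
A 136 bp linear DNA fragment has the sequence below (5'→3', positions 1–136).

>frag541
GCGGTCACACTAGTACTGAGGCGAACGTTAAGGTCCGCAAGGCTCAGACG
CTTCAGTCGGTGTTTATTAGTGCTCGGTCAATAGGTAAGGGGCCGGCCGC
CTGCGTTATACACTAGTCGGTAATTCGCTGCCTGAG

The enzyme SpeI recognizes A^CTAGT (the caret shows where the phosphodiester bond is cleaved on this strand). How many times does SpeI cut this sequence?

ACTAGT occurs starting at positions 9, 112.
SpeI cuts at 2 sites.

2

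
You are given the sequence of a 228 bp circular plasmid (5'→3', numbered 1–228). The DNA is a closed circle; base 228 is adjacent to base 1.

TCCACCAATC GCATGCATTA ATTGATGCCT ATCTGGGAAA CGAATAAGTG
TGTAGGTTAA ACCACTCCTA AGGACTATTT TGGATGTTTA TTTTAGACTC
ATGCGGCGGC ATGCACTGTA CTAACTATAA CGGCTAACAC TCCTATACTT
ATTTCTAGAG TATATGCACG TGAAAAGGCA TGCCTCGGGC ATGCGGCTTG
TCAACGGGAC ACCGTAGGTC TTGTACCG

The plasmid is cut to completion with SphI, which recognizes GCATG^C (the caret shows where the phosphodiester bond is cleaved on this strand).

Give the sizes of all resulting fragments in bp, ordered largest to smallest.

SphI sites (GCATGC) start at positions 11, 109, 178, 189.
SphI cuts after base 5 of each site (before the last base), so after positions 15, 113, 182, 193.
Circular molecule, 4 cuts → 4 fragments:
  16–113 → 98 bp
  114–182 → 69 bp
  183–193 → 11 bp
  194–228 then 1–15 → 35 + 15 = 50 bp
Sorted largest to smallest: 98, 69, 50, 11 bp.

98, 69, 50, 11 bp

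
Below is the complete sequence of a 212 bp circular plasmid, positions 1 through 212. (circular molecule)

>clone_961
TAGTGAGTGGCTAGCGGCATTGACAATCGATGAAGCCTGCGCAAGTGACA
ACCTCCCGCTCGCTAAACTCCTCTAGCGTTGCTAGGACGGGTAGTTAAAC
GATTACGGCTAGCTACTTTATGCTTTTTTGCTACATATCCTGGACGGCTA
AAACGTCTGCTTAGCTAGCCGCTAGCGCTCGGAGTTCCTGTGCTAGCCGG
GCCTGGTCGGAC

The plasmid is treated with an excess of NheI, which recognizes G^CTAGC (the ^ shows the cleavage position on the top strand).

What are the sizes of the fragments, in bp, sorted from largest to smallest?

98, 56, 30, 21, 7 bp

NheI sites (GCTAGC) start at positions 10, 108, 164, 171, 192.
NheI cuts after the first base of each site, so after positions 10, 108, 164, 171, 192.
Circular molecule, 5 cuts → 5 fragments:
  11–108 → 98 bp
  109–164 → 56 bp
  165–171 → 7 bp
  172–192 → 21 bp
  193–212 then 1–10 → 20 + 10 = 30 bp
Sorted largest to smallest: 98, 56, 30, 21, 7 bp.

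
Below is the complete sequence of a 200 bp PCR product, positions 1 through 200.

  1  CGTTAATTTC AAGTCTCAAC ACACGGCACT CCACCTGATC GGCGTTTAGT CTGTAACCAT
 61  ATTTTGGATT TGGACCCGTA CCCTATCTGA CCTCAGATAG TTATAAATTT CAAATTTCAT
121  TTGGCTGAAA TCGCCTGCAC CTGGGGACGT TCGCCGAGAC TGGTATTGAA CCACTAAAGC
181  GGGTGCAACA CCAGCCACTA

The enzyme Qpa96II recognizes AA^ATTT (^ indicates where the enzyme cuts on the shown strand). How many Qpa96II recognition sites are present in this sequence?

AAATTT occurs starting at positions 105, 112.
Qpa96II cuts at 2 sites.

2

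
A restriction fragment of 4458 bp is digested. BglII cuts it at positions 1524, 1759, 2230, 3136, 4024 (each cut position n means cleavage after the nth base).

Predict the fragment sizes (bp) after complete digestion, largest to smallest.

Linear molecule, 5 cuts → 6 fragments:
  1524 − 0 = 1524 bp
  1759 − 1524 = 235 bp
  2230 − 1759 = 471 bp
  3136 − 2230 = 906 bp
  4024 − 3136 = 888 bp
  4458 − 4024 = 434 bp
Sorted largest to smallest: 1524, 906, 888, 471, 434, 235 bp.

1524, 906, 888, 471, 434, 235 bp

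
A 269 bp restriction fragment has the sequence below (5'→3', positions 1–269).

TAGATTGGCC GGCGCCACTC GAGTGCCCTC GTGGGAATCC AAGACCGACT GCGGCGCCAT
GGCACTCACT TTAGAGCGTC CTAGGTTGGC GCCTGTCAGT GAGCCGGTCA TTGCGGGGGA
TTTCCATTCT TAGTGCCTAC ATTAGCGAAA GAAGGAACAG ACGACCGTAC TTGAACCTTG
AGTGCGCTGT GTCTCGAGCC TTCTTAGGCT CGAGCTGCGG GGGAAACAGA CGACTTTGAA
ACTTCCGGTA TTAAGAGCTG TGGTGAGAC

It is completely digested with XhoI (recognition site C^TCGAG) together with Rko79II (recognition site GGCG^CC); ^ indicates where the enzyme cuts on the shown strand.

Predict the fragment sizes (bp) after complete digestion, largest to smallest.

102, 60, 38, 35, 16, 14, 4 bp

XhoI sites (CTCGAG) start at positions 18, 193, 209.
XhoI cuts after the first base of each site, so after positions 18, 193, 209.
Rko79II sites (GGCGCC) start at positions 11, 53, 88.
Rko79II cuts after base 4 of each site, so after positions 14, 56, 91.
Combined cut positions: 14, 18, 56, 91, 193, 209.
Linear molecule, 6 cuts → 7 fragments:
  1–14 → 14 bp
  15–18 → 4 bp
  19–56 → 38 bp
  57–91 → 35 bp
  92–193 → 102 bp
  194–209 → 16 bp
  210–269 → 60 bp
Sorted largest to smallest: 102, 60, 38, 35, 16, 14, 4 bp.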